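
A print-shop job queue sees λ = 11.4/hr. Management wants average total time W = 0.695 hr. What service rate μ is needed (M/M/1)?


W = 1/(μ−λ) ⇒ μ − λ = 1/W = 1/0.695 = 1.4388
μ = λ + 1/W = 11.4 + 1.4388 = 12.8388 per hr

Final: 12.8388 /hr


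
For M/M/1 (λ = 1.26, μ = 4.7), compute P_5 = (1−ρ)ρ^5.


ρ = 1.26/4.7 = 0.2681
P_n = (1−ρ)·ρ^n = (1 − 0.2681)·0.2681^5 = 0.7319·0.001385 = 0.001014

Final: 0.001014


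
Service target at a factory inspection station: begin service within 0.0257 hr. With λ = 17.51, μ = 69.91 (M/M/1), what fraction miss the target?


ρ = 17.51/69.91 = 0.2505
P(Wq > t) = ρ·e^{−(μ−λ)t} = 0.2505·e^{−1.3467}
= 0.2505·0.260102 = 0.065147

Final: 0.065147


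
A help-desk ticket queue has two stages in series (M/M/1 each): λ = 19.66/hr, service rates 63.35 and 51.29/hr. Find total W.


Each node sees arrival rate λ = 19.66/hr (tandem ⇒ throughput preserved).
W₁ = 1/(μ₁−λ) = 1/(63.35−19.66) = 0.02289 hr
W₂ = 1/(μ₂−λ) = 1/(51.29−19.66) = 0.03162 hr
W_total = W₁ + W₂ = 0.02289 + 0.03162 = 0.05450 hr

Final: 0.05450 hr


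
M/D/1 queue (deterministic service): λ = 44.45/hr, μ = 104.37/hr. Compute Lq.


ρ = 44.45/104.37 = 0.4259
M/D/1: Lq = ρ²/(2(1−ρ)) = 0.1814/(2·0.5741) = 0.15797

Final: 0.15797


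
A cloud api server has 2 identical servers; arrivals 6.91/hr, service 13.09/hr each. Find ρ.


ρ = λ/(cμ) = 6.91/(2·13.09) = 6.91/26.18 = 0.2639

Final: 0.2639


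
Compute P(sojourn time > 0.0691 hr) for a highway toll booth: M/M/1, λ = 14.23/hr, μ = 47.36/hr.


W ~ Exponential(μ−λ) for M/M/1.
μ − λ = 47.36 − 14.23 = 33.1300
P(W > t) = e^{−(μ−λ)t} = e^{−2.2893} = 0.101339

Final: 0.101339


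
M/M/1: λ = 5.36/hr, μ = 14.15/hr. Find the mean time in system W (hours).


W = 1/(μ−λ) = 1/(14.15 − 5.36) = 1/8.79 = 0.1138 hr

Final: 0.1138 hr


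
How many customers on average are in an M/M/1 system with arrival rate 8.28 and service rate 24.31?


ρ = λ/μ = 8.28/24.31 = 0.3406
L = ρ/(1−ρ) = 0.3406/(1 − 0.3406) = 0.3406/0.6594 = 0.5165

Final: 0.5165


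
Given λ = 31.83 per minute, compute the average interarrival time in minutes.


Mean interarrival time = 1/λ = 1/31.83 minute = 0.03142 minute
In minutes: 0.03142 × 1 = 0.03142 min

Final: 0.03142 min


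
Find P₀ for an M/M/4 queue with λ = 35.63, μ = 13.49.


a = λ/μ = 35.63/13.49 = 2.6412; ρ = a/c = 0.6603
Σ_{k=0}^{3} a^k/k! (terms k=0..3) = 1.00000 + 2.64122 + 3.48801 + 3.07086 = 10.20009
Tail: a^4/(4!(1−ρ)) = 48.66486/(24·0.3397) = 5.96917
P₀ = 1/(10.20009 + 5.96917) = 1/16.16926 = 0.061846

Final: 0.061846


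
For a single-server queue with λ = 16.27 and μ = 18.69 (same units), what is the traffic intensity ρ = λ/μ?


ρ = λ/μ = 16.27/18.69 = 0.8705

Final: 0.8705


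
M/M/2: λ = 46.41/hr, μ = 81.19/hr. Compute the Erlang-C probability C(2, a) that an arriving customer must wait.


a = λ/μ = 0.5716; ρ = a/2 = 0.2858
P₀ = 0.555438 (from M/M/c formula)
C(c,a) = [a^c/(c!(1−ρ))]·P₀ = [0.32675/(2·0.7142)]·0.555438
= 0.22876·0.555438 = 0.127061

Final: 0.127061


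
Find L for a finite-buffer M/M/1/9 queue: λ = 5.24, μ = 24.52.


ρ = 5.24/24.52 = 0.2137
L = ρ[1 − (K+1)ρ^K + Kρ^(K+1)] / [(1−ρ)(1−ρ^(K+1))]
Numerator: 0.2137·(1 − 10·0.0000009296 + 9·0.0000001987) = 0.213701
Denominator: (0.7863)·(1.000000) = 0.786297
L = 0.213701/0.786297 = 0.2718

Final: 0.2718


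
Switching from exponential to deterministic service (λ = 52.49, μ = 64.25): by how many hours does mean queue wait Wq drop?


ρ = 52.49/64.25 = 0.8170
Wq(M/M/1) = ρ/(μ−λ) = 0.8170/11.76 = 0.06947 hr
Wq(M/D/1) = ρ/(2(μ−λ)) = 0.03473 hr
Savings = 0.06947 − 0.03473 = 0.03473 hr

Final: 0.03473 hr


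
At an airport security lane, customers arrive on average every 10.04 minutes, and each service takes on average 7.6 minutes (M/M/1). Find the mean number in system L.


λ = 60/10.04 = 5.9761 /hr
μ = 60/7.6 = 7.8947 /hr
ρ = λ/μ = 5.9761/7.8947 = 0.7570
L = ρ/(1−ρ) = 0.7570/0.2430 = 3.1148

Final: 3.1148


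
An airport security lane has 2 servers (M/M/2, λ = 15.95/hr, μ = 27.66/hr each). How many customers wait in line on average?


a = λ/μ = 0.5766; ρ = a/2 = 0.2883
P₀ = 0.552406
Lq = P₀·a^c·ρ / (c!·(1−ρ)²) = 0.552406·0.33252·0.2883/(2·0.50648)
= 0.05228

Final: 0.05228


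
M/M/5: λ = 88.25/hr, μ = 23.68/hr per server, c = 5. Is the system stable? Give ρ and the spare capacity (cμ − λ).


Total capacity cμ = 5·23.68 = 118.40/hr
ρ = λ/(cμ) = 88.25/118.40 = 0.7454
Stable ⇔ ρ < 1: YES
Spare capacity = cμ − λ = 118.40 − 88.25 = 30.15/hr

Final: ρ = 0.7454; stable; margin = 30.15/hr


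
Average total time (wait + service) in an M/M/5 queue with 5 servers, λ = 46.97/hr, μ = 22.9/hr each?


a = 2.0511; ρ = 0.4102; P₀ = 0.127501
Lq = P₀·a^c·ρ/(c!(1−ρ)²) = 0.04549
Wq = Lq/λ = 0.04549/46.97 = 0.0009684 hr
W = Wq + 1/μ = 0.0009684 + 0.04367 = 0.04464 hr

Final: 0.04464 hr


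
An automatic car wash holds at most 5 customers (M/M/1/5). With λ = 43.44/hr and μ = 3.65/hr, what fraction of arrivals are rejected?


ρ = λ/μ = 43.44/3.65 = 11.9014
P_K = (1−ρ)ρ^K/(1−ρ^(K+1)) = (-10.9014·238772.749617)/(1 − 2841722.806398)
= -2602950.056781/-2841721.806398 = 0.915976

Final: 0.915976


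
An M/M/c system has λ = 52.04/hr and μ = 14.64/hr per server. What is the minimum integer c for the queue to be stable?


Stability requires cμ > λ ⇔ c > λ/μ.
λ/μ = 52.04/14.64 = 3.5546
Minimum integer c = ⌊3.5546⌋ + 1 = 4
Check: 4·14.64 = 58.56 > 52.04, while 3·14.64 = 43.92 ≤ 52.04

Final: 4 servers


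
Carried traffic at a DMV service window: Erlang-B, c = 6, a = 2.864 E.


B(6,2.864) = 0.044939 (Erlang-B)
Carried load = a(1 − B) = 2.864·(1 − 0.044939) = 2.864·0.955061 = 2.7353 E

Final: 2.7353 Erlangs


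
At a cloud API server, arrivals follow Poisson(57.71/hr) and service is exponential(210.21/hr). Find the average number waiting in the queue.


ρ = 57.71/210.21 = 0.2745
Lq = ρ²/(1−ρ) = 0.07537/0.7255 = 0.1039

Final: 0.1039


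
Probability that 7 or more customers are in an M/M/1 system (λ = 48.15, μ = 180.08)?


ρ = 48.15/180.08 = 0.2674
P(N ≥ n) = ρ^n = 0.2674^7 = 0.00009770

Final: 0.00009770


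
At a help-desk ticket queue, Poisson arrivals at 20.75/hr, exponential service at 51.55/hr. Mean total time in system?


W = 1/(μ−λ) = 1/(51.55 − 20.75) = 1/30.80 = 0.03247 hr

Final: 0.03247 hr


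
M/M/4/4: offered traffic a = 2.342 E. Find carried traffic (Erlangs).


B(4,2.342) = 0.132244 (Erlang-B)
Carried load = a(1 − B) = 2.342·(1 − 0.132244) = 2.342·0.867756 = 2.0323 E

Final: 2.0323 Erlangs


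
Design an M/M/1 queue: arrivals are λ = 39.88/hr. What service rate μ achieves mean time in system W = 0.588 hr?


W = 1/(μ−λ) ⇒ μ − λ = 1/W = 1/0.588 = 1.7007
μ = λ + 1/W = 39.88 + 1.7007 = 41.5807 per hr

Final: 41.5807 /hr


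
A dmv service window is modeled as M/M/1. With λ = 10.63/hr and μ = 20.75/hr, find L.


ρ = λ/μ = 10.63/20.75 = 0.5123
L = ρ/(1−ρ) = 0.5123/(1 − 0.5123) = 0.5123/0.4877 = 1.0504

Final: 1.0504


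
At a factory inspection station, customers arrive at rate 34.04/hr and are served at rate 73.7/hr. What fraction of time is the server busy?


ρ = λ/μ = 34.04/73.7 = 0.4619

Final: 0.4619


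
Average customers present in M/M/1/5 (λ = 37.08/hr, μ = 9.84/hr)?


ρ = 37.08/9.84 = 3.7683
L = ρ[1 − (K+1)ρ^K + Kρ^(K+1)] / [(1−ρ)(1−ρ^(K+1))]
Numerator: 3.7683·(1 − 6·759.841720 + 5·2863.305993) = 36772.807445
Denominator: (-2.7683)·(-2862.305993) = 7923.700736
L = 36772.807445/7923.700736 = 4.6409

Final: 4.6409


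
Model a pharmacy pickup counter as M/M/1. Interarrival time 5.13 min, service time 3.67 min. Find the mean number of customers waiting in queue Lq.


λ = 60/5.13 = 11.6959 /hr
μ = 60/3.67 = 16.3488 /hr
ρ = λ/μ = 11.6959/16.3488 = 0.7154
Lq = ρ²/(1−ρ) = 0.5118/0.2846 = 1.7983

Final: 1.7983


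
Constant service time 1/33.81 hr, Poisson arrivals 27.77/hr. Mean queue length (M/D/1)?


ρ = 27.77/33.81 = 0.8214
M/D/1: Lq = ρ²/(2(1−ρ)) = 0.6746/(2·0.1786) = 1.88816

Final: 1.88816


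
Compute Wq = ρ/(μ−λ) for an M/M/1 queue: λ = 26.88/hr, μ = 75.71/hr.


ρ = 26.88/75.71 = 0.3550
Wq = ρ/(μ−λ) = 0.3550/(75.71 − 26.88) = 0.3550/48.83 = 0.007271 hr

Final: 0.007271 hr


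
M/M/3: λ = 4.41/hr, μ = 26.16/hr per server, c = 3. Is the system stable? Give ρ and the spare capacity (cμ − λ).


Total capacity cμ = 3·26.16 = 78.48/hr
ρ = λ/(cμ) = 4.41/78.48 = 0.05619
Stable ⇔ ρ < 1: YES
Spare capacity = cμ − λ = 78.48 − 4.41 = 74.07/hr

Final: ρ = 0.05619; stable; margin = 74.07/hr


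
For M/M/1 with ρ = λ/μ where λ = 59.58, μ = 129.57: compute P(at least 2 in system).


ρ = 59.58/129.57 = 0.4598
P(N ≥ n) = ρ^n = 0.4598^2 = 0.211442

Final: 0.211442


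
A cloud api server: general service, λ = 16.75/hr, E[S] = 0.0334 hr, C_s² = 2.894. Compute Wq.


ρ = λ·E[S] = 16.75·0.0334 = 0.5595
E[S²] = E[S]²(1+C_s²) = 0.0334²·(1+2.894) = 0.004344
Wq = λ·E[S²]/(2(1−ρ)) = 16.75·0.004344/(2·0.4405) = 0.08258 hr

Final: 0.08258 hr


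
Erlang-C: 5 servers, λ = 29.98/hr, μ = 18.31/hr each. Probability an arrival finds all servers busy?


a = λ/μ = 1.6374; ρ = a/5 = 0.3275
P₀ = 0.193997 (from M/M/c formula)
C(c,a) = [a^c/(c!(1−ρ))]·P₀ = [11.76837/(120·0.6725)]·0.193997
= 0.14582·0.193997 = 0.028289

Final: 0.028289


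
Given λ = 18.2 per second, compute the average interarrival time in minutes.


Mean interarrival time = 1/λ = 1/18.2 second = 0.05495 second
In minutes: 0.05495 × 0.0166667 = 0.0009158 min

Final: 0.0009158 min


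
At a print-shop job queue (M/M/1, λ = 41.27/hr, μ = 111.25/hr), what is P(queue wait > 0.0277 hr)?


ρ = 41.27/111.25 = 0.3710
P(Wq > t) = ρ·e^{−(μ−λ)t} = 0.3710·e^{−1.9384}
= 0.3710·0.143927 = 0.053392

Final: 0.053392


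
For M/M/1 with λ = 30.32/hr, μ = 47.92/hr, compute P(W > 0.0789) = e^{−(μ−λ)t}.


W ~ Exponential(μ−λ) for M/M/1.
μ − λ = 47.92 − 30.32 = 17.6000
P(W > t) = e^{−(μ−λ)t} = e^{−1.3886} = 0.249414

Final: 0.249414


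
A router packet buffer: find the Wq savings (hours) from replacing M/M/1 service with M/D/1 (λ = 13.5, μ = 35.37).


ρ = 13.5/35.37 = 0.3817
Wq(M/M/1) = ρ/(μ−λ) = 0.3817/21.87 = 0.01745 hr
Wq(M/D/1) = ρ/(2(μ−λ)) = 0.008726 hr
Savings = 0.01745 − 0.008726 = 0.008726 hr

Final: 0.008726 hr


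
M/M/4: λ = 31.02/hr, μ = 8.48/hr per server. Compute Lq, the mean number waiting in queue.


a = λ/μ = 3.6580; ρ = a/4 = 0.9145
P₀ = 0.009366
Lq = P₀·a^c·ρ / (c!·(1−ρ)²) = 0.009366·179.05389·0.9145/(24·0.007309)
= 8.74231

Final: 8.74231


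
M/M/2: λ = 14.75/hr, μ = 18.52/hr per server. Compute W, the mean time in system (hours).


a = 0.7964; ρ = 0.3982; P₀ = 0.430392
Lq = P₀·a^c·ρ/(c!(1−ρ)²) = 0.15010
Wq = Lq/λ = 0.15010/14.75 = 0.01018 hr
W = Wq + 1/μ = 0.01018 + 0.05400 = 0.06417 hr

Final: 0.06417 hr


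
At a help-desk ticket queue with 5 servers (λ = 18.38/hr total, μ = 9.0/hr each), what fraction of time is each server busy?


ρ = λ/(cμ) = 18.38/(5·9.0) = 18.38/45.00 = 0.4084

Final: 0.4084


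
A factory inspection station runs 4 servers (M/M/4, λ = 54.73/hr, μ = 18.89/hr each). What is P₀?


a = λ/μ = 54.73/18.89 = 2.8973; ρ = a/c = 0.7243
Σ_{k=0}^{3} a^k/k! (terms k=0..3) = 1.00000 + 2.89730 + 4.19717 + 4.05349 = 12.14797
Tail: a^4/(4!(1−ρ)) = 70.46508/(24·0.2757) = 10.65039
P₀ = 1/(12.14797 + 10.65039) = 1/22.79835 = 0.043863

Final: 0.043863


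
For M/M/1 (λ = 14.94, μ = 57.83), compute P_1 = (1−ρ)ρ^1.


ρ = 14.94/57.83 = 0.2583
P_n = (1−ρ)·ρ^n = (1 − 0.2583)·0.2583^1 = 0.7417·0.258343 = 0.191602

Final: 0.191602


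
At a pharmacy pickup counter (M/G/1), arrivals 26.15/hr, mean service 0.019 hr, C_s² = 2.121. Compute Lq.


ρ = λ·E[S] = 26.15·0.019 = 0.4968
Lq = ρ²(1+C_s²)/(2(1−ρ)) = 0.2469·(1+2.121)/(2·0.5031)
= 0.2469·3.1210/1.0063 = 0.76563

Final: 0.76563


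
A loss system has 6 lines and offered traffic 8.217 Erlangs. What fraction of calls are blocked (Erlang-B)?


B(c,a) = (a^c/c!) / Σ_{k=0}^{c} a^k/k!
a^6/6! = 427.510933
Σ terms (k=0..6): 1.00000 + 8.21700 + 33.75954 + 92.46739 + 189.95114 + 312.16570 + 427.51093 = 1065.071715
B = 427.510933/1065.071715 = 0.401392

Final: 0.401392


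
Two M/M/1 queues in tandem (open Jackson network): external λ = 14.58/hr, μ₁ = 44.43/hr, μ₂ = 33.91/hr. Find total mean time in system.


Each node sees arrival rate λ = 14.58/hr (tandem ⇒ throughput preserved).
W₁ = 1/(μ₁−λ) = 1/(44.43−14.58) = 0.03350 hr
W₂ = 1/(μ₂−λ) = 1/(33.91−14.58) = 0.05173 hr
W_total = W₁ + W₂ = 0.03350 + 0.05173 = 0.08523 hr

Final: 0.08523 hr


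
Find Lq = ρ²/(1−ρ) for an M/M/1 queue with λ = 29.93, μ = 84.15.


ρ = 29.93/84.15 = 0.3557
Lq = ρ²/(1−ρ) = 0.1265/0.6443 = 0.1963

Final: 0.1963


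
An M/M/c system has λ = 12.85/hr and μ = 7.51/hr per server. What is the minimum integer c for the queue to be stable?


Stability requires cμ > λ ⇔ c > λ/μ.
λ/μ = 12.85/7.51 = 1.7111
Minimum integer c = ⌊1.7111⌋ + 1 = 2
Check: 2·7.51 = 15.02 > 12.85, while 1·7.51 = 7.51 ≤ 12.85

Final: 2 servers


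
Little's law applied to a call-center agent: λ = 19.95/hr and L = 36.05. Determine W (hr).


W = L/λ = 36.05/19.95 = 1.8070 hr

Final: 1.8070 hr


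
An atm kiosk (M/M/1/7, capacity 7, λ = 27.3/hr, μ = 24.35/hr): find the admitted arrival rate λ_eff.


ρ = 1.1211; P_K = (1−ρ)ρ^7/(1−ρ^8) = 0.180272
λ_eff = λ(1 − P_K) = 27.3·(1 − 0.180272) = 27.3·0.819728 = 22.3786 /hr

Final: 22.3786 /hr


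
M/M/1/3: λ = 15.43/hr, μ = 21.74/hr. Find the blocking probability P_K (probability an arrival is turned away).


ρ = λ/μ = 15.43/21.74 = 0.7098
P_K = (1−ρ)ρ^K/(1−ρ^(K+1)) = (0.2902·0.357535)/(1 − 0.253761)
= 0.103774/0.746239 = 0.139063

Final: 0.139063


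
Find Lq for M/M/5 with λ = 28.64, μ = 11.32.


a = λ/μ = 2.5300; ρ = a/5 = 0.5060
P₀ = 0.077605
Lq = P₀·a^c·ρ / (c!·(1−ρ)²) = 0.077605·103.66519·0.5060/(120·0.24403)
= 0.13901

Final: 0.13901


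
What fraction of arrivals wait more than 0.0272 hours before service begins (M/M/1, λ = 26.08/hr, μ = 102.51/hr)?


ρ = 26.08/102.51 = 0.2544
P(Wq > t) = ρ·e^{−(μ−λ)t} = 0.2544·e^{−2.0789}
= 0.2544·0.125068 = 0.031819

Final: 0.031819


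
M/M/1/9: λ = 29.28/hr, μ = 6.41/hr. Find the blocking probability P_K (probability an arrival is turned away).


ρ = λ/μ = 29.28/6.41 = 4.5679
P_K = (1−ρ)ρ^K/(1−ρ^(K+1)) = (-3.5679·865799.609918)/(1 − 3954853.756381)
= -3089054.146463/-3954852.756381 = 0.781079

Final: 0.781079


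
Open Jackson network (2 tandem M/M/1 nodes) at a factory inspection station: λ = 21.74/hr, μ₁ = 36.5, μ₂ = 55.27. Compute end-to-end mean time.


Each node sees arrival rate λ = 21.74/hr (tandem ⇒ throughput preserved).
W₁ = 1/(μ₁−λ) = 1/(36.5−21.74) = 0.06775 hr
W₂ = 1/(μ₂−λ) = 1/(55.27−21.74) = 0.02982 hr
W_total = W₁ + W₂ = 0.06775 + 0.02982 = 0.09757 hr

Final: 0.09757 hr


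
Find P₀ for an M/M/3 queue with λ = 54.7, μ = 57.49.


a = λ/μ = 54.7/57.49 = 0.9515; ρ = a/c = 0.3172
Σ_{k=0}^{2} a^k/k! (terms k=0..2) = 1.00000 + 0.95147 + 0.45265 = 2.40412
Tail: a^3/(3!(1−ρ)) = 0.86136/(6·0.6828) = 0.21024
P₀ = 1/(2.40412 + 0.21024) = 1/2.61436 = 0.382503

Final: 0.382503


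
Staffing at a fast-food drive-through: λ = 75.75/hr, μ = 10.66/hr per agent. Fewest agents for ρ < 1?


Stability requires cμ > λ ⇔ c > λ/μ.
λ/μ = 75.75/10.66 = 7.1060
Minimum integer c = ⌊7.1060⌋ + 1 = 8
Check: 8·10.66 = 85.28 > 75.75, while 7·10.66 = 74.62 ≤ 75.75

Final: 8 servers


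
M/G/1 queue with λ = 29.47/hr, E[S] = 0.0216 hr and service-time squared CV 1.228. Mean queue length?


ρ = λ·E[S] = 29.47·0.0216 = 0.6366
Lq = ρ²(1+C_s²)/(2(1−ρ)) = 0.4052·(1+1.228)/(2·0.3634)
= 0.4052·2.2280/0.7269 = 1.24197

Final: 1.24197


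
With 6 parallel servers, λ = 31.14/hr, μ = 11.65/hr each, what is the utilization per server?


ρ = λ/(cμ) = 31.14/(6·11.65) = 31.14/69.90 = 0.4455

Final: 0.4455


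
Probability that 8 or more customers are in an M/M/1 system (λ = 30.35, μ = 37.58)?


ρ = 30.35/37.58 = 0.8076
P(N ≥ n) = ρ^n = 0.8076^8 = 0.180974

Final: 0.180974


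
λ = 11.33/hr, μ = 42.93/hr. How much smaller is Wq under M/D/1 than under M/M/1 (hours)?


ρ = 11.33/42.93 = 0.2639
Wq(M/M/1) = ρ/(μ−λ) = 0.2639/31.60 = 0.008352 hr
Wq(M/D/1) = ρ/(2(μ−λ)) = 0.004176 hr
Savings = 0.008352 − 0.004176 = 0.004176 hr

Final: 0.004176 hr


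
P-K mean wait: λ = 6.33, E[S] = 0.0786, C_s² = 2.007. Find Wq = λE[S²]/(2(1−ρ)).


ρ = λ·E[S] = 6.33·0.0786 = 0.4975
E[S²] = E[S]²(1+C_s²) = 0.0786²·(1+2.007) = 0.018577
Wq = λ·E[S²]/(2(1−ρ)) = 6.33·0.018577/(2·0.5025) = 0.11702 hr

Final: 0.11702 hr


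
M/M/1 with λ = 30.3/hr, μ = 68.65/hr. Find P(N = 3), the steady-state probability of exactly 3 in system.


ρ = 30.3/68.65 = 0.4414
P_n = (1−ρ)·ρ^n = (1 − 0.4414)·0.4414^3 = 0.5586·0.085982 = 0.048032

Final: 0.048032


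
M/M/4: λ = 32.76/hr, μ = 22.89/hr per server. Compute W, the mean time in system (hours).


a = 1.4312; ρ = 0.3578; P₀ = 0.237183
Lq = P₀·a^c·ρ/(c!(1−ρ)²) = 0.03597
Wq = Lq/λ = 0.03597/32.76 = 0.001098 hr
W = Wq + 1/μ = 0.001098 + 0.04369 = 0.04479 hr

Final: 0.04479 hr


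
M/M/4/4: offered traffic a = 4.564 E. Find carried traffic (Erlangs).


B(4,4.564) = 0.362283 (Erlang-B)
Carried load = a(1 − B) = 4.564·(1 − 0.362283) = 4.564·0.637717 = 2.9105 E

Final: 2.9105 Erlangs


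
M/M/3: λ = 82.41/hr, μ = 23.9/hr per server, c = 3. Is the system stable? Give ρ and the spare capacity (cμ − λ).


Total capacity cμ = 3·23.9 = 71.70/hr
ρ = λ/(cμ) = 82.41/71.70 = 1.1494
Stable ⇔ ρ < 1: NO
Spare capacity = cμ − λ = 71.70 − 82.41 = -10.71/hr

Final: ρ = 1.1494; unstable; margin = -10.71/hr


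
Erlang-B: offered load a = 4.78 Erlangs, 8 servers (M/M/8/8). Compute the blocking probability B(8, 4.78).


B(c,a) = (a^c/c!) / Σ_{k=0}^{c} a^k/k!
a^8/8! = 6.759314
Σ terms (k=0..8): 1.00000 + 4.78000 + 11.42420 + 18.20256 + 21.75206 + 20.79497 + 16.56666 + 11.31266 + 6.75931 = 112.592415
B = 6.759314/112.592415 = 0.060033

Final: 0.060033


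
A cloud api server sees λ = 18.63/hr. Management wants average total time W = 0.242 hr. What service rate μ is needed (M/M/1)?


W = 1/(μ−λ) ⇒ μ − λ = 1/W = 1/0.242 = 4.1322
μ = λ + 1/W = 18.63 + 4.1322 = 22.7622 per hr

Final: 22.7622 /hr


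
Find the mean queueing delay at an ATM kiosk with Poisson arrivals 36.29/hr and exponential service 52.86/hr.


ρ = 36.29/52.86 = 0.6865
Wq = ρ/(μ−λ) = 0.6865/(52.86 − 36.29) = 0.6865/16.57 = 0.04143 hr

Final: 0.04143 hr


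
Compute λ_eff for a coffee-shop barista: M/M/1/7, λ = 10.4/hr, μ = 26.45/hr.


ρ = 0.3932; P_K = (1−ρ)ρ^7/(1−ρ^8) = 0.0008822
λ_eff = λ(1 − P_K) = 10.4·(1 − 0.0008822) = 10.4·0.999118 = 10.3908 /hr

Final: 10.3908 /hr


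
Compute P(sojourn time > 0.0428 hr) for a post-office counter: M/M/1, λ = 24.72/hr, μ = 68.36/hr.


W ~ Exponential(μ−λ) for M/M/1.
μ − λ = 68.36 − 24.72 = 43.6400
P(W > t) = e^{−(μ−λ)t} = e^{−1.8678} = 0.154464

Final: 0.154464


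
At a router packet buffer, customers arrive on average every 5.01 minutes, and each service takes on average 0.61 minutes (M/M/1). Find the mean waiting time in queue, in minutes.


λ = 60/5.01 = 11.9760 /hr
μ = 60/0.61 = 98.3607 /hr
ρ = λ/μ = 11.9760/98.3607 = 0.1218
Wq = ρ/(μ−λ) = 0.1218/(98.3607−11.9760) = 0.001409 hr
In minutes: 0.001409·60 = 0.08457 min

Final: 0.08457 min


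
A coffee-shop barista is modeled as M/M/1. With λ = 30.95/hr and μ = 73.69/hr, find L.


ρ = λ/μ = 30.95/73.69 = 0.4200
L = ρ/(1−ρ) = 0.4200/(1 − 0.4200) = 0.4200/0.5800 = 0.7241

Final: 0.7241


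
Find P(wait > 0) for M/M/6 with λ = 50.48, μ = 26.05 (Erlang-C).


a = λ/μ = 1.9378; ρ = a/6 = 0.3230
P₀ = 0.143843 (from M/M/c formula)
C(c,a) = [a^c/(c!(1−ρ))]·P₀ = [52.95046/(720·0.6770)]·0.143843
= 0.10862·0.143843 = 0.015625

Final: 0.015625


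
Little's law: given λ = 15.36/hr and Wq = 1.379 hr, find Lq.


Lq = λWq = 15.36·1.379 = 21.1814

Final: 21.1814


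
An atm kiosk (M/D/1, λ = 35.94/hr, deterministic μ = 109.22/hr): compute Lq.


ρ = 35.94/109.22 = 0.3291
M/D/1: Lq = ρ²/(2(1−ρ)) = 0.1083/(2·0.6709) = 0.08069

Final: 0.08069


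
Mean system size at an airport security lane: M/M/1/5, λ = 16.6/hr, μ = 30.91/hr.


ρ = 16.6/30.91 = 0.5370
L = ρ[1 − (K+1)ρ^K + Kρ^(K+1)] / [(1−ρ)(1−ρ^(K+1))]
Numerator: 0.5370·(1 − 6·0.044673 + 5·0.023991) = 0.457517
Denominator: (0.4630)·(0.976009) = 0.451850
L = 0.457517/0.451850 = 1.0125

Final: 1.0125


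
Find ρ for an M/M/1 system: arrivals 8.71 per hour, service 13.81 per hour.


ρ = λ/μ = 8.71/13.81 = 0.6307

Final: 0.6307


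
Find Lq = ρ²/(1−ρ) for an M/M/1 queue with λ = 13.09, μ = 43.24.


ρ = 13.09/43.24 = 0.3027
Lq = ρ²/(1−ρ) = 0.09164/0.6973 = 0.1314

Final: 0.1314


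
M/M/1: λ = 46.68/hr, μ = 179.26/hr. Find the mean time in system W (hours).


W = 1/(μ−λ) = 1/(179.26 − 46.68) = 1/132.58 = 0.007543 hr

Final: 0.007543 hr


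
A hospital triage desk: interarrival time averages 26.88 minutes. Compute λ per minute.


λ = 1/(interarrival time) in consistent units.
1 minute = 1 min, so λ = 1/26.88 = 0.03720 per minute

Final: 0.03720 /min


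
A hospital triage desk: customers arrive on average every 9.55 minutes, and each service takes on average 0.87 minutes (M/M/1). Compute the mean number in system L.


λ = 60/9.55 = 6.2827 /hr
μ = 60/0.87 = 68.9655 /hr
ρ = λ/μ = 6.2827/68.9655 = 0.09110
L = ρ/(1−ρ) = 0.09110/0.9089 = 0.1002

Final: 0.1002


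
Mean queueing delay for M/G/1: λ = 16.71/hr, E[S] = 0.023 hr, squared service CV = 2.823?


ρ = λ·E[S] = 16.71·0.023 = 0.3843
E[S²] = E[S]²(1+C_s²) = 0.023²·(1+2.823) = 0.002022
Wq = λ·E[S²]/(2(1−ρ)) = 16.71·0.002022/(2·0.6157) = 0.02744 hr

Final: 0.02744 hr


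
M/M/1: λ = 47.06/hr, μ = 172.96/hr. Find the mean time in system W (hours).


W = 1/(μ−λ) = 1/(172.96 − 47.06) = 1/125.90 = 0.007943 hr

Final: 0.007943 hr


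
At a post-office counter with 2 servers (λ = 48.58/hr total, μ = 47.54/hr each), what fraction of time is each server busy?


ρ = λ/(cμ) = 48.58/(2·47.54) = 48.58/95.08 = 0.5109

Final: 0.5109


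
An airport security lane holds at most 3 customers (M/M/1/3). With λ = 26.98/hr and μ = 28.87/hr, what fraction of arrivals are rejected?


ρ = λ/μ = 26.98/28.87 = 0.9345
P_K = (1−ρ)ρ^K/(1−ρ^(K+1)) = (0.06547·0.816179)/(1 − 0.762747)
= 0.053432/0.237253 = 0.225211

Final: 0.225211


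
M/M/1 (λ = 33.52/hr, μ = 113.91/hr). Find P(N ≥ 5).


ρ = 33.52/113.91 = 0.2943
P(N ≥ n) = ρ^n = 0.2943^5 = 0.002207

Final: 0.002207


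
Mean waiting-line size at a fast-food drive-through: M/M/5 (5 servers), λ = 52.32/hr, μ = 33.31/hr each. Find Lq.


a = λ/μ = 1.5707; ρ = a/5 = 0.3141
P₀ = 0.207475
Lq = P₀·a^c·ρ / (c!·(1−ρ)²) = 0.207475·9.56017·0.3141/(120·0.47040)
= 0.01104

Final: 0.01104


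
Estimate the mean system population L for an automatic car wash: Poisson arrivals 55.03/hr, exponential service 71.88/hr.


ρ = λ/μ = 55.03/71.88 = 0.7656
L = ρ/(1−ρ) = 0.7656/(1 − 0.7656) = 0.7656/0.2344 = 3.2659

Final: 3.2659


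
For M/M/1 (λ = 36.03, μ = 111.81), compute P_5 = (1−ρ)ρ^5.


ρ = 36.03/111.81 = 0.3222
P_n = (1−ρ)·ρ^n = (1 − 0.3222)·0.3222^5 = 0.6778·0.003475 = 0.002355

Final: 0.002355


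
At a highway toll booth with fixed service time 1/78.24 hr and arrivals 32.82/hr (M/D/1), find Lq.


ρ = 32.82/78.24 = 0.4195
M/D/1: Lq = ρ²/(2(1−ρ)) = 0.1760/(2·0.5805) = 0.15156

Final: 0.15156


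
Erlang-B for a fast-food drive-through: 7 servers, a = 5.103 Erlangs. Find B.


B(c,a) = (a^c/c!) / Σ_{k=0}^{c} a^k/k!
a^7/7! = 17.879215
Σ terms (k=0..7): 1.00000 + 5.10300 + 13.02030 + 22.14754 + 28.25472 + 28.83677 + 24.52567 + 17.87921 = 140.767219
B = 17.879215/140.767219 = 0.127013

Final: 0.127013


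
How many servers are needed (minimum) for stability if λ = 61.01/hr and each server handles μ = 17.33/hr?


Stability requires cμ > λ ⇔ c > λ/μ.
λ/μ = 61.01/17.33 = 3.5205
Minimum integer c = ⌊3.5205⌋ + 1 = 4
Check: 4·17.33 = 69.32 > 61.01, while 3·17.33 = 51.99 ≤ 61.01

Final: 4 servers


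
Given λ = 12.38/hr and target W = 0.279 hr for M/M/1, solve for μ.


W = 1/(μ−λ) ⇒ μ − λ = 1/W = 1/0.279 = 3.5842
μ = λ + 1/W = 12.38 + 3.5842 = 15.9642 per hr

Final: 15.9642 /hr


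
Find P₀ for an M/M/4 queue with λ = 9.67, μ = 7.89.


a = λ/μ = 9.67/7.89 = 1.2256; ρ = a/c = 0.3064
Σ_{k=0}^{3} a^k/k! (terms k=0..3) = 1.00000 + 1.22560 + 0.75105 + 0.30683 = 3.28348
Tail: a^4/(4!(1−ρ)) = 2.25631/(24·0.6936) = 0.13554
P₀ = 1/(3.28348 + 0.13554) = 1/3.41902 = 0.292481

Final: 0.292481


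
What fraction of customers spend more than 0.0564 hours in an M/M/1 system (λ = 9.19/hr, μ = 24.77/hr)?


W ~ Exponential(μ−λ) for M/M/1.
μ − λ = 24.77 − 9.19 = 15.5800
P(W > t) = e^{−(μ−λ)t} = e^{−0.8787} = 0.415317

Final: 0.415317


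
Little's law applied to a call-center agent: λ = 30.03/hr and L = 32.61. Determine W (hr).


W = L/λ = 32.61/30.03 = 1.0859 hr

Final: 1.0859 hr


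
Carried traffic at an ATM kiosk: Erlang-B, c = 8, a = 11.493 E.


B(8,11.493) = 0.402972 (Erlang-B)
Carried load = a(1 − B) = 11.493·(1 − 0.402972) = 11.493·0.597028 = 6.8616 E

Final: 6.8616 Erlangs


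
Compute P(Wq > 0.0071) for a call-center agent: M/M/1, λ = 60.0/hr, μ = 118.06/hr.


ρ = 60.0/118.06 = 0.5082
P(Wq > t) = ρ·e^{−(μ−λ)t} = 0.5082·e^{−0.4122}
= 0.5082·0.662175 = 0.336528

Final: 0.336528


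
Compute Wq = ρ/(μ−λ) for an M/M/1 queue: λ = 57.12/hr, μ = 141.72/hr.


ρ = 57.12/141.72 = 0.4030
Wq = ρ/(μ−λ) = 0.4030/(141.72 − 57.12) = 0.4030/84.60 = 0.004764 hr

Final: 0.004764 hr


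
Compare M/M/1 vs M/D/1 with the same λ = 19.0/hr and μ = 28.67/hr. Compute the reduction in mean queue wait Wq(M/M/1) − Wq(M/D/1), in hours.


ρ = 19.0/28.67 = 0.6627
Wq(M/M/1) = ρ/(μ−λ) = 0.6627/9.67 = 0.06853 hr
Wq(M/D/1) = ρ/(2(μ−λ)) = 0.03427 hr
Savings = 0.06853 − 0.03427 = 0.03427 hr

Final: 0.03427 hr


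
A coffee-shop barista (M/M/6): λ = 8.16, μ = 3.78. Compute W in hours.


a = 2.1587; ρ = 0.3598; P₀ = 0.115200
Lq = P₀·a^c·ρ/(c!(1−ρ)²) = 0.01421
Wq = Lq/λ = 0.01421/8.16 = 0.001742 hr
W = Wq + 1/μ = 0.001742 + 0.26455 = 0.26629 hr

Final: 0.26629 hr


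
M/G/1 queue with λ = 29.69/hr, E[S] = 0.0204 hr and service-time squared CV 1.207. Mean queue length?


ρ = λ·E[S] = 29.69·0.0204 = 0.6057
Lq = ρ²(1+C_s²)/(2(1−ρ)) = 0.3668·(1+1.207)/(2·0.3943)
= 0.3668·2.2070/0.7886 = 1.02660

Final: 1.02660


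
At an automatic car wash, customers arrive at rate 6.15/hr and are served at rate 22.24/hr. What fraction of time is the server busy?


ρ = λ/μ = 6.15/22.24 = 0.2765

Final: 0.2765


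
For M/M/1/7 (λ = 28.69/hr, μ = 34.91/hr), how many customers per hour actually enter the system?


ρ = 0.8218; P_K = (1−ρ)ρ^7/(1−ρ^8) = 0.056968
λ_eff = λ(1 − P_K) = 28.69·(1 − 0.056968) = 28.69·0.943032 = 27.0556 /hr

Final: 27.0556 /hr


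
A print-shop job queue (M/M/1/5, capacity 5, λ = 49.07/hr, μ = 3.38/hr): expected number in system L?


ρ = 49.07/3.38 = 14.5178
L = ρ[1 − (K+1)ρ^K + Kρ^(K+1)] / [(1−ρ)(1−ρ^(K+1))]
Numerator: 14.5178·(1 − 6·644906.550951 + 5·9362593.034068) = 623443450.664976
Denominator: (-13.5178)·(-9362592.034068) = 126561192.318507
L = 623443450.664976/126561192.318507 = 4.9260

Final: 4.9260


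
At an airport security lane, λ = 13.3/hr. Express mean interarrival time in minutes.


Mean interarrival time = 1/λ = 1/13.3 hour = 0.07519 hour
In minutes: 0.07519 × 60 = 4.5113 min

Final: 4.5113 min


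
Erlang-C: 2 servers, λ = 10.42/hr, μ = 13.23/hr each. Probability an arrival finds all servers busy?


a = λ/μ = 0.7876; ρ = a/2 = 0.3938
P₀ = 0.434924 (from M/M/c formula)
C(c,a) = [a^c/(c!(1−ρ))]·P₀ = [0.62032/(2·0.6062)]·0.434924
= 0.51165·0.434924 = 0.222528

Final: 0.222528


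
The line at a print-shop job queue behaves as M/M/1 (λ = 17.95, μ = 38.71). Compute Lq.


ρ = 17.95/38.71 = 0.4637
Lq = ρ²/(1−ρ) = 0.2150/0.5363 = 0.4009

Final: 0.4009


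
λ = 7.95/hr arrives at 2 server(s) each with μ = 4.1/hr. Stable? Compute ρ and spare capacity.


Total capacity cμ = 2·4.1 = 8.20/hr
ρ = λ/(cμ) = 7.95/8.20 = 0.9695
Stable ⇔ ρ < 1: YES
Spare capacity = cμ − λ = 8.20 − 7.95 = 0.25/hr

Final: ρ = 0.9695; stable; margin = 0.25/hr


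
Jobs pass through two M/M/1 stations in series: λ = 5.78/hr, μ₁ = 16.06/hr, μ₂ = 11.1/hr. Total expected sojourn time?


Each node sees arrival rate λ = 5.78/hr (tandem ⇒ throughput preserved).
W₁ = 1/(μ₁−λ) = 1/(16.06−5.78) = 0.09728 hr
W₂ = 1/(μ₂−λ) = 1/(11.1−5.78) = 0.18797 hr
W_total = W₁ + W₂ = 0.09728 + 0.18797 = 0.28525 hr

Final: 0.28525 hr


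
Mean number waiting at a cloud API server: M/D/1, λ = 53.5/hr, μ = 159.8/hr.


ρ = 53.5/159.8 = 0.3348
M/D/1: Lq = ρ²/(2(1−ρ)) = 0.1121/(2·0.6652) = 0.08425

Final: 0.08425


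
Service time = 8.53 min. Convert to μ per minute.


μ = 1/(service time) in consistent units.
1 minute = 1 min, so μ = 1/8.53 = 0.1172 per minute

Final: 0.1172 /min


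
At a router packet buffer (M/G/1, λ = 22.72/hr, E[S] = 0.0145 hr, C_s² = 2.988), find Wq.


ρ = λ·E[S] = 22.72·0.0145 = 0.3294
E[S²] = E[S]²(1+C_s²) = 0.0145²·(1+2.988) = 0.0008385
Wq = λ·E[S²]/(2(1−ρ)) = 22.72·0.0008385/(2·0.6706) = 0.01420 hr

Final: 0.01420 hr


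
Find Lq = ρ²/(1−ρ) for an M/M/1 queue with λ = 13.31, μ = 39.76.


ρ = 13.31/39.76 = 0.3348
Lq = ρ²/(1−ρ) = 0.1121/0.6652 = 0.1685

Final: 0.1685


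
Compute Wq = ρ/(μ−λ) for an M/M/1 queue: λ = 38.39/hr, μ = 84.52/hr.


ρ = 38.39/84.52 = 0.4542
Wq = ρ/(μ−λ) = 0.4542/(84.52 − 38.39) = 0.4542/46.13 = 0.009846 hr

Final: 0.009846 hr


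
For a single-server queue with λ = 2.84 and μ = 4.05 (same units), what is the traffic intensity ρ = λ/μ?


ρ = λ/μ = 2.84/4.05 = 0.7012

Final: 0.7012


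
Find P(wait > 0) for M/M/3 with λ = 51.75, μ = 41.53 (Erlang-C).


a = λ/μ = 1.2461; ρ = a/3 = 0.4154
P₀ = 0.279796 (from M/M/c formula)
C(c,a) = [a^c/(c!(1−ρ))]·P₀ = [1.93484/(6·0.5846)]·0.279796
= 0.55158·0.279796 = 0.154329

Final: 0.154329


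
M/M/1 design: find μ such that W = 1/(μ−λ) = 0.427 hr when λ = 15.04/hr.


W = 1/(μ−λ) ⇒ μ − λ = 1/W = 1/0.427 = 2.3419
μ = λ + 1/W = 15.04 + 2.3419 = 17.3819 per hr

Final: 17.3819 /hr


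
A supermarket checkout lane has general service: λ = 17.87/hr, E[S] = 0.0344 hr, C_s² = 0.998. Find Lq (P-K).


ρ = λ·E[S] = 17.87·0.0344 = 0.6147
Lq = ρ²(1+C_s²)/(2(1−ρ)) = 0.3779·(1+0.998)/(2·0.3853)
= 0.3779·1.9980/0.7705 = 0.97986

Final: 0.97986


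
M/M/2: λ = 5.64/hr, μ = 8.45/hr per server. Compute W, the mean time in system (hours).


a = 0.6675; ρ = 0.3337; P₀ = 0.499556
Lq = P₀·a^c·ρ/(c!(1−ρ)²) = 0.08365
Wq = Lq/λ = 0.08365/5.64 = 0.01483 hr
W = Wq + 1/μ = 0.01483 + 0.11834 = 0.13318 hr

Final: 0.13318 hr


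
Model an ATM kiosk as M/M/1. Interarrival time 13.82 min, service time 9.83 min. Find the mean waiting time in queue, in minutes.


λ = 60/13.82 = 4.3415 /hr
μ = 60/9.83 = 6.1038 /hr
ρ = λ/μ = 4.3415/6.1038 = 0.7113
Wq = ρ/(μ−λ) = 0.7113/(6.1038−4.3415) = 0.40363 hr
In minutes: 0.40363·60 = 24.218 min

Final: 24.218 min


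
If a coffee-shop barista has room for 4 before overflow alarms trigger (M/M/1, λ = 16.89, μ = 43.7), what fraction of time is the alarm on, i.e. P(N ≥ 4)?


ρ = 16.89/43.7 = 0.3865
P(N ≥ n) = ρ^n = 0.3865^4 = 0.022315

Final: 0.022315


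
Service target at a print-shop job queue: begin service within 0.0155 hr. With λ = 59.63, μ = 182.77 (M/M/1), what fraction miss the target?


ρ = 59.63/182.77 = 0.3263
P(Wq > t) = ρ·e^{−(μ−λ)t} = 0.3263·e^{−1.9087}
= 0.3263·0.148277 = 0.048377

Final: 0.048377


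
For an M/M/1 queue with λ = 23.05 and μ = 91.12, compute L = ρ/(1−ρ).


ρ = λ/μ = 23.05/91.12 = 0.2530
L = ρ/(1−ρ) = 0.2530/(1 − 0.2530) = 0.2530/0.7470 = 0.3386

Final: 0.3386


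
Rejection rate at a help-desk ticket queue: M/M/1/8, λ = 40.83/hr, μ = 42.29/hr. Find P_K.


ρ = λ/μ = 40.83/42.29 = 0.9655
P_K = (1−ρ)ρ^K/(1−ρ^(K+1)) = (0.03452·0.754977)/(1 − 0.728912)
= 0.026064/0.271088 = 0.096148

Final: 0.096148


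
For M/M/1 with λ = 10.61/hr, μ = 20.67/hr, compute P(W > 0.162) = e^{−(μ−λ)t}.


W ~ Exponential(μ−λ) for M/M/1.
μ − λ = 20.67 − 10.61 = 10.0600
P(W > t) = e^{−(μ−λ)t} = e^{−1.6297} = 0.195984

Final: 0.195984


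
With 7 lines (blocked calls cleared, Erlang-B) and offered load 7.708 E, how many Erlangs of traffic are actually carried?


B(7,7.708) = 0.291431 (Erlang-B)
Carried load = a(1 − B) = 7.708·(1 − 0.291431) = 7.708·0.708569 = 5.4617 E

Final: 5.4617 Erlangs


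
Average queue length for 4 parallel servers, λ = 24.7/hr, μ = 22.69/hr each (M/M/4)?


a = λ/μ = 1.0886; ρ = a/4 = 0.2721
P₀ = 0.335967
Lq = P₀·a^c·ρ / (c!·(1−ρ)²) = 0.335967·1.40427·0.2721/(24·0.52977)
= 0.01010

Final: 0.01010


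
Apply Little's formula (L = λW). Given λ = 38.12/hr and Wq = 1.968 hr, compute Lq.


Lq = λWq = 38.12·1.968 = 75.0202

Final: 75.0202


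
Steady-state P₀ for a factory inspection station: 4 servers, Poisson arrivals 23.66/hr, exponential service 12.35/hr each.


a = λ/μ = 23.66/12.35 = 1.9158; ρ = a/c = 0.4789
Σ_{k=0}^{3} a^k/k! (terms k=0..3) = 1.00000 + 1.91579 + 1.83512 + 1.17190 = 5.92282
Tail: a^4/(4!(1−ρ)) = 13.47073/(24·0.5211) = 1.07720
P₀ = 1/(5.92282 + 1.07720) = 1/7.00002 = 0.142857

Final: 0.142857


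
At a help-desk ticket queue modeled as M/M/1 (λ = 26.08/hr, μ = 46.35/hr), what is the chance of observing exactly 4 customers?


ρ = 26.08/46.35 = 0.5627
P_n = (1−ρ)·ρ^n = (1 − 0.5627)·0.5627^4 = 0.4373·0.100238 = 0.043836

Final: 0.043836


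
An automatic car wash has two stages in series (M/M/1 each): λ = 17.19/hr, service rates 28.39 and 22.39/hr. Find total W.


Each node sees arrival rate λ = 17.19/hr (tandem ⇒ throughput preserved).
W₁ = 1/(μ₁−λ) = 1/(28.39−17.19) = 0.08929 hr
W₂ = 1/(μ₂−λ) = 1/(22.39−17.19) = 0.19231 hr
W_total = W₁ + W₂ = 0.08929 + 0.19231 = 0.28159 hr

Final: 0.28159 hr


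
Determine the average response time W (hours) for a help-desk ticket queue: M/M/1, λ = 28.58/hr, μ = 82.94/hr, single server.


W = 1/(μ−λ) = 1/(82.94 − 28.58) = 1/54.36 = 0.01840 hr

Final: 0.01840 hr


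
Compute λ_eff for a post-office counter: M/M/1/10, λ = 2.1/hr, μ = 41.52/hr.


ρ = 0.05058; P_K = (1−ρ)ρ^10/(1−ρ^11) = 1.040e-13
λ_eff = λ(1 − P_K) = 2.1·(1 − 1.040e-13) = 2.1·1.000000 = 2.1000 /hr

Final: 2.1000 /hr


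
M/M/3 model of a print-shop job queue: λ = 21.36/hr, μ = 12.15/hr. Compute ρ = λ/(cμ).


ρ = λ/(cμ) = 21.36/(3·12.15) = 21.36/36.45 = 0.5860

Final: 0.5860


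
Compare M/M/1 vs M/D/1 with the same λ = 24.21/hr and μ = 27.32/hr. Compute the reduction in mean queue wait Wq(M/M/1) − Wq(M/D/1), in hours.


ρ = 24.21/27.32 = 0.8862
Wq(M/M/1) = ρ/(μ−λ) = 0.8862/3.11 = 0.28494 hr
Wq(M/D/1) = ρ/(2(μ−λ)) = 0.14247 hr
Savings = 0.28494 − 0.14247 = 0.14247 hr

Final: 0.14247 hr


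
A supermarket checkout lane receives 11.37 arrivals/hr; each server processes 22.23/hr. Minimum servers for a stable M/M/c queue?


Stability requires cμ > λ ⇔ c > λ/μ.
λ/μ = 11.37/22.23 = 0.5115
Minimum integer c = ⌊0.5115⌋ + 1 = 1
Check: 1·22.23 = 22.23 > 11.37, while 0·22.23 = 0.00 ≤ 11.37

Final: 1 servers


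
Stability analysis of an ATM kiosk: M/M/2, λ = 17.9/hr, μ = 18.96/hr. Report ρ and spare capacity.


Total capacity cμ = 2·18.96 = 37.92/hr
ρ = λ/(cμ) = 17.9/37.92 = 0.4720
Stable ⇔ ρ < 1: YES
Spare capacity = cμ − λ = 37.92 − 17.9 = 20.02/hr

Final: ρ = 0.4720; stable; margin = 20.02/hr


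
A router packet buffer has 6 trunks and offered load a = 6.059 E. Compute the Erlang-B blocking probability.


B(c,a) = (a^c/c!) / Σ_{k=0}^{c} a^k/k!
a^6/6! = 68.718428
Σ terms (k=0..6): 1.00000 + 6.05900 + 18.35574 + 37.07248 + 56.15553 + 68.04928 + 68.71843 = 255.410458
B = 68.718428/255.410458 = 0.269051

Final: 0.269051


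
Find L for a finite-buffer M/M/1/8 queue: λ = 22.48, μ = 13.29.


ρ = 22.48/13.29 = 1.6915
L = ρ[1 − (K+1)ρ^K + Kρ^(K+1)] / [(1−ρ)(1−ρ^(K+1))]
Numerator: 1.6915·(1 − 9·67.014782 + 8·113.355327) = 515.415451
Denominator: (-0.6915)·(-112.355327) = 77.693413
L = 515.415451/77.693413 = 6.6340

Final: 6.6340


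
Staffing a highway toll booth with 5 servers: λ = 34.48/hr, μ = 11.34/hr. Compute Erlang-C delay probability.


a = λ/μ = 3.0406; ρ = a/5 = 0.6081
P₀ = 0.044572 (from M/M/c formula)
C(c,a) = [a^c/(c!(1−ρ))]·P₀ = [259.87890/(120·0.3919)]·0.044572
= 5.52623·0.044572 = 0.246315

Final: 0.246315


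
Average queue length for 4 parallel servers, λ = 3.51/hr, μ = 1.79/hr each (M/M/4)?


a = λ/μ = 1.9609; ρ = a/4 = 0.4902
P₀ = 0.136082
Lq = P₀·a^c·ρ / (c!·(1−ρ)²) = 0.136082·14.78483·0.4902/(24·0.25987)
= 0.15814

Final: 0.15814


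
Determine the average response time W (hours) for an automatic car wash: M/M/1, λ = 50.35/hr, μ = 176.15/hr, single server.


W = 1/(μ−λ) = 1/(176.15 − 50.35) = 1/125.80 = 0.007949 hr

Final: 0.007949 hr


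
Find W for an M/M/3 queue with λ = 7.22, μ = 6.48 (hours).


a = 1.1142; ρ = 0.3714; P₀ = 0.322408
Lq = P₀·a^c·ρ/(c!(1−ρ)²) = 0.06986
Wq = Lq/λ = 0.06986/7.22 = 0.009676 hr
W = Wq + 1/μ = 0.009676 + 0.15432 = 0.16400 hr

Final: 0.16400 hr


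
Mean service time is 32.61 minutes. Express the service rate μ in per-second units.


μ = 1/(service time) in consistent units.
1 second = 0.0166667 min, so μ = 0.0166667/32.61 = 0.0005111 per second

Final: 0.0005111 /sec


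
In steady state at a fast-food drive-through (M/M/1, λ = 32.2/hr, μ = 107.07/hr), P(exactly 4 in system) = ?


ρ = 32.2/107.07 = 0.3007
P_n = (1−ρ)·ρ^n = (1 − 0.3007)·0.3007^4 = 0.6993·0.008180 = 0.005720

Final: 0.005720


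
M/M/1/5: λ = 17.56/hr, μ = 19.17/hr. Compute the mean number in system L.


ρ = 17.56/19.17 = 0.9160
L = ρ[1 − (K+1)ρ^K + Kρ^(K+1)] / [(1−ρ)(1−ρ^(K+1))]
Numerator: 0.9160·(1 − 6·0.644929 + 5·0.590765) = 0.077172
Denominator: (0.08399)·(0.409235) = 0.034370
L = 0.077172/0.034370 = 2.2453

Final: 2.2453


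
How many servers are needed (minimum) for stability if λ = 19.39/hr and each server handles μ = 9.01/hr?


Stability requires cμ > λ ⇔ c > λ/μ.
λ/μ = 19.39/9.01 = 2.1521
Minimum integer c = ⌊2.1521⌋ + 1 = 3
Check: 3·9.01 = 27.03 > 19.39, while 2·9.01 = 18.02 ≤ 19.39

Final: 3 servers
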